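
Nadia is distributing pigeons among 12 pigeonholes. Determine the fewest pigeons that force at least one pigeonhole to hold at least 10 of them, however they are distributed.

109

With 108 pigeons one could put exactly 9 in each of the 12 pigeonholes, and no pigeonhole would reach 10.
One more pigeon must land in a pigeonhole that already has 9, giving it 10.
So 12 × 9 + 1 = 109 pigeons are required.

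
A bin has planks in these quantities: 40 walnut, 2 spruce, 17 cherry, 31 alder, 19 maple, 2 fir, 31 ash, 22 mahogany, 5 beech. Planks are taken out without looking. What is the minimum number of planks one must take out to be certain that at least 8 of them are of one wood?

52

The 9 woods are the holes; the planks drawn are the pigeons.
To avoid 8 of any one wood, the worst case takes at most 7 of each wood, or every plank of a wood that has fewer than 7.
That gives 7 + 2 + 7 + 7 + 7 + 2 + 7 + 7 + 5 = 51 planks with no wood reaching 8.
The next plank forces some wood to 8, so 51 + 1 = 52.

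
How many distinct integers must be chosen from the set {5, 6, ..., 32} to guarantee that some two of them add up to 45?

19

A set avoiding the sum 45 can contain at most one of each pair {x, 45−x}, plus the 8 elements whose complement lies outside the range.
The integers 5, …, 22 (18 of them) are such a set: any two sum to at least 5+6 = 11 and at most 21+22 = 43 < 45.
Any 19th integer completes one of the 10 pairs, so 19 choices force a sum of 45.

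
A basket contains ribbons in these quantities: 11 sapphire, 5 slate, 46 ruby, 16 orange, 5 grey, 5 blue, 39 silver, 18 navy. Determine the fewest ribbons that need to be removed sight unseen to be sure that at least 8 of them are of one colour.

An adversary could hand out at most 7 ribbons per colour (slate, grey, blue run out sooner): 7 + 5 + 7 + 7 + 5 + 5 + 7 + 7 = 50 ribbons and still no colour has 8.
By pigeonhole, one more ribbon lands in a colour already at 7, so 51 draws are enough and 50 are not.

51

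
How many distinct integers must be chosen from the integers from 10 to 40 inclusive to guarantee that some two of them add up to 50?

17

Two chosen integers sum to 50 exactly when both halves of some pair {x, 50−x} with 10 ≤ x ≤ 50−x ≤ 40 are chosen — 15 such pairs.
The remaining 1 element (those with no distinct partner in range) can never complete a 50-sum, so the worst case takes all of them and one from each pair: 1 + 15 = 16.
By the pigeonhole principle, the 17th integer has to be the second member of some pair, so 16 + 1 = 17.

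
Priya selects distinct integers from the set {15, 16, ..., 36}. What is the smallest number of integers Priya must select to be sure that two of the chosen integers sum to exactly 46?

Two chosen integers sum to 46 exactly when both halves of some pair {x, 46−x} with 15 ≤ x ≤ 46−x ≤ 31 are chosen — 8 such pairs.
The remaining 6 elements (those with no distinct partner in range) can never complete a 46-sum, so the worst case takes all of them and one from each pair: 6 + 8 = 14.
By the pigeonhole principle, the 15th integer has to be the second member of some pair, so 14 + 1 = 15.

15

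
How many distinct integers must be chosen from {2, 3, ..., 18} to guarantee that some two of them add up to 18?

Group the elements by complementary pair {x, 18−x}: {2,16}, {3,15}, {4,14}, …, giving 7 two-element pairs, the single value 9 (it cannot pair with itself since the integers are distinct), and 2 integers whose partner 18−x falls outside [2,18].
Treating each of those 10 groups as a pigeonhole, one can pick one integer per group — 10 integers — with no two summing to 18.
The 11th integer lands in an occupied pair, forcing a sum of 18.

11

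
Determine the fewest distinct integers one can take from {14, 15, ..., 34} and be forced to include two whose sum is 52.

A set avoiding the sum 52 can contain at most one of each pair {x, 52−x}, plus the 5 elements whose complement lies outside the range or equal to its own complement.
The integers 14, …, 26 (13 of them) are such a set: any two sum to at least 14+15 = 29 and at most 25+26 = 51 < 52.
Any 14th integer completes one of the 8 pairs, so 14 choices force a sum of 52.

14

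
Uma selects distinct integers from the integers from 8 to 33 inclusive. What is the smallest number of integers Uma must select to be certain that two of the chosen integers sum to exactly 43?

15

Two chosen integers sum to 43 exactly when both halves of some pair {x, 43−x} with 10 ≤ x ≤ 43−x ≤ 33 are chosen — 12 such pairs.
The remaining 2 elements (those with no distinct partner in range) can never complete a 43-sum, so the worst case takes all of them and one from each pair: 2 + 12 = 14.
By the pigeonhole principle, the 15th integer has to be the second member of some pair, so 14 + 1 = 15.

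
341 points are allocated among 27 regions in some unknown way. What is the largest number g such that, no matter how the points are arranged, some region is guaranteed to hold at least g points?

Pigeonhole: the 27 regions are the holes and the 341 points are the pigeons.
If every region held at most 12 points, the total would be at most 27 × 12 = 324, which is less than 341.
So some region holds at least ⌈341/27⌉ = 13 points.

13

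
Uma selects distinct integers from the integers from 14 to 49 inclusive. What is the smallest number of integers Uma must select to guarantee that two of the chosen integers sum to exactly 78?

A set avoiding the sum 78 can contain at most one of each pair {x, 78−x}, plus the 16 elements whose complement lies outside the range or equal to its own complement.
The integers 14, …, 39 (26 of them) are such a set: any two sum to at least 14+15 = 29 and at most 38+39 = 77 < 78.
Any 27th integer completes one of the 10 pairs, so 27 choices force a sum of 78.

27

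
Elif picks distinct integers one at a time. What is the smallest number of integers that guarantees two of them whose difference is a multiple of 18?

19

Integers whose pairwise differences are multiples of 18 are exactly those sharing a remainder mod 18. The 18 residue classes mod 18 are the pigeonholes.
With 18 integers one could put 1 in each residue class and have no class reach 2.
The 19th integer pushes some class to 2, so 18·1 + 1 = 19.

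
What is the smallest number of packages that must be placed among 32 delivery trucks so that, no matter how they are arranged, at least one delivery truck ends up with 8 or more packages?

225

With 224 packages one could put exactly 7 in each of the 32 delivery trucks, and no delivery truck would reach 8.
One more package must land in a delivery truck that already has 7, giving it 8.
So 32 × 7 + 1 = 225 packages are required.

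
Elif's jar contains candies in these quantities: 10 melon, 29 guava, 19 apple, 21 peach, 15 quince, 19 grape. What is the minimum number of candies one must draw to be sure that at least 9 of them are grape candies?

103

In the worst case for collecting grape candies, every non-grape candy comes out first.
There are 10 + 29 + 19 + 21 + 15 = 94 non-grape candies altogether.
After those, each further candy must be grape, so 94 + 9 = 103 draws guarantee 9 grape candies.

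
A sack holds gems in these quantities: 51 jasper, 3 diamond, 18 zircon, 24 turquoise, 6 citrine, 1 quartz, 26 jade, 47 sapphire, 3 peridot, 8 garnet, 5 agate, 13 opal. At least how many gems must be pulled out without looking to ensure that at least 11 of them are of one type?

87

By pigeonhole, put each drawn gem into a box by type. The largest draw with every box below 11 takes min(count, 10) from each type; types with fewer than 10 contribute all they have.
Σ min(cᵢ, 10) = 10 + 3 + 10 + 10 + 6 + 1 + 10 + 10 + 3 + 8 + 5 + 10 = 86.
Draw number 86 + 1 = 87 must push one box to 11.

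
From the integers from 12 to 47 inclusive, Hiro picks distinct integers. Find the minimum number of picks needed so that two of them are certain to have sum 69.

24

Group the elements by complementary pair {x, 69−x}: {22,47}, {23,46}, {24,45}, …, giving 13 two-element pairs and 10 integers whose partner 69−x falls outside [12,47].
Treating each of those 23 groups as a pigeonhole, one can pick one integer per group — 23 integers — with no two summing to 69.
The 24th integer lands in an occupied pair, forcing a sum of 69.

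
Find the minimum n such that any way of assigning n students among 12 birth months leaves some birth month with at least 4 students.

With 36 students one could put exactly 3 in each of the 12 birth months, and no birth month would reach 4.
One more student must land in a birth month that already has 3, giving it 4.
So 12 × 3 + 1 = 37 students are required.

37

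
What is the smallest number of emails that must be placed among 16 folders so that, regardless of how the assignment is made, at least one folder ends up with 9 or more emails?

With 128 emails one could put exactly 8 in each of the 16 folders, and no folder would reach 9.
By the pigeonhole principle, one more email must land in a folder that already has 8, giving it 9.
So 16 × 8 + 1 = 129 emails are required.

129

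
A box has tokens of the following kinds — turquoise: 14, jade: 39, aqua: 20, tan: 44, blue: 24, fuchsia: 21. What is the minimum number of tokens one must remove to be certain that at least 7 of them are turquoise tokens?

In the worst case for collecting turquoise tokens, every non-turquoise token comes out first.
There are 39 + 20 + 44 + 24 + 21 = 148 non-turquoise tokens altogether.
After those, each further token must be turquoise, so 148 + 7 = 155 draws guarantee 7 turquoise tokens.

155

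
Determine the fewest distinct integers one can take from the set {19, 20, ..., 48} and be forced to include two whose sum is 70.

A set avoiding the sum 70 can contain at most one of each pair {x, 70−x}, plus the 4 elements whose complement lies outside the range or equal to its own complement.
The integers 19, …, 35 (17 of them) are such a set: any two sum to at least 19+20 = 39 and at most 34+35 = 69 < 70.
Any 18th integer completes one of the 13 pairs, so 18 choices force a sum of 70.

18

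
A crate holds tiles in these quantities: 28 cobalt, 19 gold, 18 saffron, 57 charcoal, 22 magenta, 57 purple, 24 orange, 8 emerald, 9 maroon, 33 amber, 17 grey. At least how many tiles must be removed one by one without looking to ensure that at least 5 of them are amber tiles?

In the worst case for collecting amber tiles, every non-amber tile comes out first.
There are 28 + 19 + 18 + 57 + 22 + 57 + 24 + 8 + 9 + 17 = 259 non-amber tiles altogether.
After those, each further tile must be amber, so 259 + 5 = 264 draws guarantee 5 amber tiles.

264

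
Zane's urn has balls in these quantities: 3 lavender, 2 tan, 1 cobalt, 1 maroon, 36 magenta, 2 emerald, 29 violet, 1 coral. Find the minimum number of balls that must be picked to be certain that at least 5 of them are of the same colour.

The 8 colours are the holes; the balls drawn are the pigeons.
To avoid 5 of any one colour, the worst case takes at most 4 of each colour, or every ball of a colour that has fewer than 4.
That gives 3 + 2 + 1 + 1 + 4 + 2 + 4 + 1 = 18 balls with no colour reaching 5.
The next ball forces some colour to 5, so 18 + 1 = 19.

19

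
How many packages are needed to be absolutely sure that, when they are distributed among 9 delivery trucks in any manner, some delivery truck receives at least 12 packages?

100

With 99 packages one could put exactly 11 in each of the 9 delivery trucks, and no delivery truck would reach 12.
By the pigeonhole principle, one more package must land in a delivery truck that already has 11, giving it 12.
So 9 × 11 + 1 = 100 packages are required.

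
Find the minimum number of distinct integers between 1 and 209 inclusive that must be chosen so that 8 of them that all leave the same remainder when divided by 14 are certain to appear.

By pigeonhole, the 14 residue classes mod 14 are the pigeonholes.
With 98 integers one could put 7 in each residue class and have no class reach 8.
The 99th integer pushes some class to 8, so 14·7 + 1 = 99.

99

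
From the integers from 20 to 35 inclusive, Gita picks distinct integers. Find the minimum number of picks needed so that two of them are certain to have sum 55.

9

A set avoiding the sum 55 can contain at most one of each pair {x, 55−x}.
The integers 28, …, 35 (8 of them) are such a set: any two sum to at least 28+29 = 57 > 55.
Any 9th integer completes one of the 8 pairs, so 9 choices force a sum of 55.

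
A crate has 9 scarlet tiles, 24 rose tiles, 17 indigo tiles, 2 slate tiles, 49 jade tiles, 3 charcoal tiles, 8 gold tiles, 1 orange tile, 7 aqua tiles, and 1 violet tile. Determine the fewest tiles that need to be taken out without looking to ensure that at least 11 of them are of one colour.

62

By pigeonhole, put each drawn tile into a box by colour. The largest draw with every box below 11 takes min(count, 10) from each colour; colours with fewer than 10 contribute all they have.
Σ min(cᵢ, 10) = 9 + 10 + 10 + 2 + 10 + 3 + 8 + 1 + 7 + 1 = 61.
Draw number 61 + 1 = 62 must push one box to 11.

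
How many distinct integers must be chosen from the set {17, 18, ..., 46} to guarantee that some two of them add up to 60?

18

Group the elements by complementary pair {x, 60−x}: {17,43}, {18,42}, {19,41}, …, giving 13 two-element pairs, the single value 30 (it cannot pair with itself since the integers are distinct), and 3 integers whose partner 60−x falls outside [17,46].
Treating each of those 17 groups as a pigeonhole, one can pick one integer per group — 17 integers — with no two summing to 60.
The 18th integer lands in an occupied pair, forcing a sum of 60.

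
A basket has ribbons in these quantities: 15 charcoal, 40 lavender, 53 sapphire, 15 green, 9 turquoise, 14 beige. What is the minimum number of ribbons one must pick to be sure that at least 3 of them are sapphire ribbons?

96

In the worst case for collecting sapphire ribbons, every non-sapphire ribbon comes out first.
There are 15 + 40 + 15 + 9 + 14 = 93 non-sapphire ribbons altogether.
After those, each further ribbon must be sapphire, so 93 + 3 = 96 draws guarantee 3 sapphire ribbons.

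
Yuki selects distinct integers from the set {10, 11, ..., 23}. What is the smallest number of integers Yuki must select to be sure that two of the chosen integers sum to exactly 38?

Group the elements by complementary pair {x, 38−x}: {15,23}, {16,22}, {17,21}, …, giving 4 two-element pairs, the single value 19 (it cannot pair with itself since the integers are distinct), and 5 integers whose partner 38−x falls outside [10,23].
Treating each of those 10 groups as a pigeonhole, one can pick one integer per group — 10 integers — with no two summing to 38.
The 11th integer lands in an occupied pair, forcing a sum of 38.

11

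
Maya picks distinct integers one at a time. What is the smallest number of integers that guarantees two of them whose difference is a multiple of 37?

Integers whose pairwise differences are multiples of 37 are exactly those sharing a remainder mod 37. By pigeonhole, the 37 residue classes mod 37 are the pigeonholes.
With 37 integers one could put 1 in each residue class and have no class reach 2.
The 38th integer pushes some class to 2, so 37·1 + 1 = 38.

38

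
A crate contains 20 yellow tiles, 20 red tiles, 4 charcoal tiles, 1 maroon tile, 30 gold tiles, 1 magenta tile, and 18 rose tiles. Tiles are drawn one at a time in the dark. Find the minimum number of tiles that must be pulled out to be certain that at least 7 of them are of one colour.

31

Pigeonhole: put each drawn tile into a box by colour. The largest draw with every box below 7 takes min(count, 6) from each colour; colours with fewer than 6 contribute all they have.
Σ min(cᵢ, 6) = 6 + 6 + 4 + 1 + 6 + 1 + 6 = 30.
Draw number 30 + 1 = 31 must push one box to 7.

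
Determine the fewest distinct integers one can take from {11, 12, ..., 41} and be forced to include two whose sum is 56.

19

Two chosen integers sum to 56 exactly when both halves of some pair {x, 56−x} with 15 ≤ x ≤ 56−x ≤ 41 are chosen — 13 such pairs.
The remaining 5 elements (those with no distinct partner in range) can never complete a 56-sum, so the worst case takes all of them and one from each pair: 5 + 13 = 18.
By pigeonhole, the 19th integer has to be the second member of some pair, so 18 + 1 = 19.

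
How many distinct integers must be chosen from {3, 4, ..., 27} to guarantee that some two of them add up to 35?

A set avoiding the sum 35 can contain at most one of each pair {x, 35−x}, plus the 5 elements whose complement lies outside the range.
The integers 3, …, 17 (15 of them) are such a set: any two sum to at least 3+4 = 7 and at most 16+17 = 33 < 35.
By the pigeonhole principle, any 16th integer completes one of the 10 pairs, so 16 choices force a sum of 35.

16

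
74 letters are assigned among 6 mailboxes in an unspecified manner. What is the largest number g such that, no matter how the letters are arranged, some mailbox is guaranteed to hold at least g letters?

13

By the pigeonhole principle, the 6 mailboxes are the holes and the 74 letters are the pigeons.
If every mailbox held at most 12 letters, the total would be at most 6 × 12 = 72, which is less than 74.
So some mailbox holds at least ⌈74/6⌉ = 13 letters.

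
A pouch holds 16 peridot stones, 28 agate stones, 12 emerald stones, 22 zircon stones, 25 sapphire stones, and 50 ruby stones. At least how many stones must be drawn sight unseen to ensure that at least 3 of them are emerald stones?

144

In the worst case for collecting emerald stones, every non-emerald stone comes out first.
There are 16 + 28 + 22 + 25 + 50 = 141 non-emerald stones altogether.
After those, each further stone must be emerald, so 141 + 3 = 144 draws guarantee 3 emerald stones.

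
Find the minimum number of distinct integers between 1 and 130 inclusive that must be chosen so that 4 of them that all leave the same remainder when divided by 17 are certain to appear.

52

The 17 residue classes mod 17 are the pigeonholes.
With 51 integers one could put 3 in each residue class and have no class reach 4.
The 52nd integer pushes some class to 4, so 17·3 + 1 = 52.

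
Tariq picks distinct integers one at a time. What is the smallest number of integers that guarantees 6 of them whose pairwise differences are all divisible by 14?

Integers whose pairwise differences are multiples of 14 are exactly those sharing a remainder mod 14. Pigeonhole: the 14 residue classes mod 14 are the pigeonholes.
With 70 integers one could put 5 in each residue class and have no class reach 6.
The 71st integer pushes some class to 6, so 14·5 + 1 = 71.

71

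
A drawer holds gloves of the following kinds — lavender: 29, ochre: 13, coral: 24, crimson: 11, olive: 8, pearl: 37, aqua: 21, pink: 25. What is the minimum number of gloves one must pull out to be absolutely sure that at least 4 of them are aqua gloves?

151

In the worst case for collecting aqua gloves, every non-aqua glove comes out first.
There are 29 + 13 + 24 + 11 + 8 + 37 + 25 = 147 non-aqua gloves altogether.
After those, each further glove must be aqua, so 147 + 4 = 151 draws guarantee 4 aqua gloves.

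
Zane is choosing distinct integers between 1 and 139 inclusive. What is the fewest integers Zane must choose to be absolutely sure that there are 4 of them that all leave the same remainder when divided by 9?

By the pigeonhole principle, the 9 residue classes mod 9 are the pigeonholes.
With 27 integers one could put 3 in each residue class and have no class reach 4.
The 28th integer pushes some class to 4, so 9·3 + 1 = 28.

28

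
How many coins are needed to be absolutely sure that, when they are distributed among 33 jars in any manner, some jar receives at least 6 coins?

With 165 coins one could put exactly 5 in each of the 33 jars, and no jar would reach 6.
One more coin must land in a jar that already has 5, giving it 6.
So 33 × 5 + 1 = 166 coins are required.

166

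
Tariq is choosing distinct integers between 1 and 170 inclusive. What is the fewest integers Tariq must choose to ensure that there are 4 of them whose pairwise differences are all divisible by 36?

109

Integers whose pairwise differences are multiples of 36 are exactly those sharing a remainder mod 36. The 36 residue classes mod 36 are the pigeonholes.
With 108 integers one could put 3 in each residue class and have no class reach 4.
The 109th integer pushes some class to 4, so 36·3 + 1 = 109.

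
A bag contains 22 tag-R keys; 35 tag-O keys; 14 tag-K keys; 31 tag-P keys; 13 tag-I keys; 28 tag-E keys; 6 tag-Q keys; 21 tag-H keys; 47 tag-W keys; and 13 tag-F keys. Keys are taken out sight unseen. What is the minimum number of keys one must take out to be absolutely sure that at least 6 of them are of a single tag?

51

Put each drawn key into a box by tag. The largest draw with every box below 6 takes min(count, 5) from each tag.
Σ min(cᵢ, 5) = 5 + 5 + 5 + 5 + 5 + 5 + 5 + 5 + 5 + 5 = 50.
Draw number 50 + 1 = 51 must push one box to 6.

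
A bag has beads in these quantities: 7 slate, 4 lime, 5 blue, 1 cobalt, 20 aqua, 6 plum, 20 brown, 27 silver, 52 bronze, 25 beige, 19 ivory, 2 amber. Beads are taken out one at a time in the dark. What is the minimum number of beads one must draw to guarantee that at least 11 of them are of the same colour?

An adversary could hand out at most 10 beads per colour (6 colours run out sooner): 7 + 4 + 5 + 1 + 10 + 6 + 10 + 10 + 10 + 10 + 10 + 2 = 85 beads and still no colour has 11.
One more bead lands in a colour already at 10, so 86 draws are enough and 85 are not.

86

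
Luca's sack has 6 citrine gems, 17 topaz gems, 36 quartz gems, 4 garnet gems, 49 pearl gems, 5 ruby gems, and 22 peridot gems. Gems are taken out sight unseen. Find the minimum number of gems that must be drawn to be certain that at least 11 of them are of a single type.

An adversary could hand out at most 10 gems per type (citrine, garnet, ruby run out sooner): 6 + 10 + 10 + 4 + 10 + 5 + 10 = 55 gems and still no type has 11.
By pigeonhole, one more gem lands in a type already at 10, so 56 draws are enough and 55 are not.

56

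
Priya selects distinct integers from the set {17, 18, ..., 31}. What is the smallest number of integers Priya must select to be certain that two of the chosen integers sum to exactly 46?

10

A set avoiding the sum 46 can contain at most one of each pair {x, 46−x}, plus the 3 elements whose complement lies outside the range or equal to its own complement.
The integers 23, …, 31 (9 of them) are such a set: any two sum to at least 23+24 = 47 > 46.
By pigeonhole, any 10th integer completes one of the 6 pairs, so 10 choices force a sum of 46.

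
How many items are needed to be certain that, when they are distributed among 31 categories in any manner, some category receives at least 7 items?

With 186 items one could put exactly 6 in each of the 31 categories, and no category would reach 7.
One more item must land in a category that already has 6, giving it 7.
So 31 × 6 + 1 = 187 items are required.

187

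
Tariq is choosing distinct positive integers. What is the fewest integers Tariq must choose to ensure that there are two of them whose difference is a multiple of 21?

22

Integers whose pairwise differences are multiples of 21 are exactly those sharing a remainder mod 21. The 21 residue classes mod 21 are the pigeonholes.
With 21 integers one could put 1 in each residue class and have no class reach 2.
The 22nd integer pushes some class to 2, so 21·1 + 1 = 22.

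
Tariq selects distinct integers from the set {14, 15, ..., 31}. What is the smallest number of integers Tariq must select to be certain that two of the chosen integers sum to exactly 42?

Group the elements by complementary pair {x, 42−x}: {14,28}, {15,27}, {16,26}, …, giving 7 two-element pairs, the single value 21 (it cannot pair with itself since the integers are distinct), and 3 integers whose partner 42−x falls outside [14,31].
Treating each of those 11 groups as a pigeonhole, one can pick one integer per group — 11 integers — with no two summing to 42.
The 12th integer lands in an occupied pair, forcing a sum of 42.

12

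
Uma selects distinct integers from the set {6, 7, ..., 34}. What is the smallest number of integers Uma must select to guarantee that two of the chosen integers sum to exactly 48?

A set avoiding the sum 48 can contain at most one of each pair {x, 48−x}, plus the 9 elements whose complement lies outside the range or equal to its own complement.
The integers 6, …, 24 (19 of them) are such a set: any two sum to at least 6+7 = 13 and at most 23+24 = 47 < 48.
By pigeonhole, any 20th integer completes one of the 10 pairs, so 20 choices force a sum of 48.

20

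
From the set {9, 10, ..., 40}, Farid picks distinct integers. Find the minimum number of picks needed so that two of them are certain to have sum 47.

18

Group the elements by complementary pair {x, 47−x}: {9,38}, {10,37}, {11,36}, …, giving 15 two-element pairs and 2 integers whose partner 47−x falls outside [9,40].
Treating each of those 17 groups as a pigeonhole, one can pick one integer per group — 17 integers — with no two summing to 47.
The 18th integer lands in an occupied pair, forcing a sum of 47.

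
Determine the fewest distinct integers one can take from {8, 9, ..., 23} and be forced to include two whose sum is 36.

12

A set avoiding the sum 36 can contain at most one of each pair {x, 36−x}, plus the 6 elements whose complement lies outside the range or equal to its own complement.
The integers 8, …, 18 (11 of them) are such a set: any two sum to at least 8+9 = 17 and at most 17+18 = 35 < 36.
By the pigeonhole principle, any 12th integer completes one of the 5 pairs, so 12 choices force a sum of 36.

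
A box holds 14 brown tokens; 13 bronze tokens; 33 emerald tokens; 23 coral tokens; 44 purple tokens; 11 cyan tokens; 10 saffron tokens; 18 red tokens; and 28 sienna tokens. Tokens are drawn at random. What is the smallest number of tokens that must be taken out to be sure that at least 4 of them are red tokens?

180

In the worst case for collecting red tokens, every non-red token comes out first.
There are 14 + 13 + 33 + 23 + 44 + 11 + 10 + 28 = 176 non-red tokens altogether.
After those, each further token must be red, so 176 + 4 = 180 draws guarantee 4 red tokens.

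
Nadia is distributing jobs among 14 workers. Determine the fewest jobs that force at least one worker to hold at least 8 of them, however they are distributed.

With 98 jobs one could put exactly 7 in each of the 14 workers, and no worker would reach 8.
Pigeonhole: one more job must land in a worker that already has 7, giving it 8.
So 14 × 7 + 1 = 99 jobs are required.

99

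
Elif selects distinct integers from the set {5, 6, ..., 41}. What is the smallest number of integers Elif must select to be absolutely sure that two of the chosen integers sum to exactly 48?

A set avoiding the sum 48 can contain at most one of each pair {x, 48−x}, plus the 3 elements whose complement lies outside the range or equal to its own complement.
The integers 5, …, 24 (20 of them) are such a set: any two sum to at least 5+6 = 11 and at most 23+24 = 47 < 48.
Any 21st integer completes one of the 17 pairs, so 21 choices force a sum of 48.

21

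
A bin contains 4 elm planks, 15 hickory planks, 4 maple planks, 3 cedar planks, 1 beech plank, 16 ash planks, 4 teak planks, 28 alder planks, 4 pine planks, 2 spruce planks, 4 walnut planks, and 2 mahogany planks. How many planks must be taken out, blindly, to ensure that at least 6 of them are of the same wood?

An adversary could hand out at most 5 planks per wood (9 woods run out sooner): 4 + 5 + 4 + 3 + 1 + 5 + 4 + 5 + 4 + 2 + 4 + 2 = 43 planks and still no wood has 6.
By pigeonhole, one more plank lands in a wood already at 5, so 44 draws are enough and 43 are not.

44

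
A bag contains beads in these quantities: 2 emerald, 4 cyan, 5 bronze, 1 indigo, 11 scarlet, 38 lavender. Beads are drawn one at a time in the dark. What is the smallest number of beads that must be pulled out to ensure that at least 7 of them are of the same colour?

25

By the pigeonhole principle, the 6 colours are the holes; the beads drawn are the pigeons.
To avoid 7 of any one colour, the worst case takes at most 6 of each colour, or every bead of a colour that has fewer than 6.
That gives 2 + 4 + 5 + 1 + 6 + 6 = 24 beads with no colour reaching 7.
The next bead forces some colour to 7, so 24 + 1 = 25.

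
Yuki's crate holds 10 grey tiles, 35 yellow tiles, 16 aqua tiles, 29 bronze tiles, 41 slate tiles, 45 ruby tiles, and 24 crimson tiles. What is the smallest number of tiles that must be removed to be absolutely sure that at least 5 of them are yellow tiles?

In the worst case for collecting yellow tiles, every non-yellow tile comes out first.
There are 10 + 16 + 29 + 41 + 45 + 24 = 165 non-yellow tiles altogether.
After those, each further tile must be yellow, so 165 + 5 = 170 draws guarantee 5 yellow tiles.

170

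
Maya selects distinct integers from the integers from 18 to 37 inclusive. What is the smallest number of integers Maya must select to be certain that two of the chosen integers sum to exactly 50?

Group the elements by complementary pair {x, 50−x}: {18,32}, {19,31}, {20,30}, …, giving 7 two-element pairs, the single value 25 (it cannot pair with itself since the integers are distinct), and 5 integers whose partner 50−x falls outside [18,37].
By the pigeonhole principle, treating each of those 13 groups as a pigeonhole, one can pick one integer per group — 13 integers — with no two summing to 50.
The 14th integer lands in an occupied pair, forcing a sum of 50.

14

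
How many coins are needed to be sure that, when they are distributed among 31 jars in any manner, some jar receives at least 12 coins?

342

With 341 coins one could put exactly 11 in each of the 31 jars, and no jar would reach 12.
One more coin must land in a jar that already has 11, giving it 12.
So 31 × 11 + 1 = 342 coins are required.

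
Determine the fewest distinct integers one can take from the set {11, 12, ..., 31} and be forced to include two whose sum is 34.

Group the elements by complementary pair {x, 34−x}: {11,23}, {12,22}, {13,21}, …, giving 6 two-element pairs, the single value 17 (it cannot pair with itself since the integers are distinct), and 8 integers whose partner 34−x falls outside [11,31].
By the pigeonhole principle, treating each of those 15 groups as a pigeonhole, one can pick one integer per group — 15 integers — with no two summing to 34.
The 16th integer lands in an occupied pair, forcing a sum of 34.

16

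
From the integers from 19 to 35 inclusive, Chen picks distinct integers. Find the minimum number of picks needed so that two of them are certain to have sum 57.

A set avoiding the sum 57 can contain at most one of each pair {x, 57−x}, plus the 3 elements whose complement lies outside the range.
The integers 19, …, 28 (10 of them) are such a set: any two sum to at least 19+20 = 39 and at most 27+28 = 55 < 57.
By the pigeonhole principle, any 11th integer completes one of the 7 pairs, so 11 choices force a sum of 57.

11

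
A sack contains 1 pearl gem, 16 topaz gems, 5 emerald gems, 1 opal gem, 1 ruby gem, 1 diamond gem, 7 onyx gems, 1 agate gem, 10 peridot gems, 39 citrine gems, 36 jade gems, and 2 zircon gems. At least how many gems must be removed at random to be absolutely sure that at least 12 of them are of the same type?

An adversary could hand out at most 11 gems per type (9 types run out sooner): 1 + 11 + 5 + 1 + 1 + 1 + 7 + 1 + 10 + 11 + 11 + 2 = 62 gems and still no type has 12.
By pigeonhole, one more gem lands in a type already at 11, so 63 draws are enough and 62 are not.

63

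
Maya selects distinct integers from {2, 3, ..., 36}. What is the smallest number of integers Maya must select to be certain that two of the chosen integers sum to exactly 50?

A set avoiding the sum 50 can contain at most one of each pair {x, 50−x}, plus the 13 elements whose complement lies outside the range or equal to its own complement.
The integers 2, …, 25 (24 of them) are such a set: any two sum to at least 2+3 = 5 and at most 24+25 = 49 < 50.
Any 25th integer completes one of the 11 pairs, so 25 choices force a sum of 50.

25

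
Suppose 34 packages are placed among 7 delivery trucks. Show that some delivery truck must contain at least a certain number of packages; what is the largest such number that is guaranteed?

Pigeonhole: the 7 delivery trucks are the holes and the 34 packages are the pigeons.
If every delivery truck held at most 4 packages, the total would be at most 7 × 4 = 28, which is less than 34.
So some delivery truck holds at least ⌈34/7⌉ = 5 packages.

5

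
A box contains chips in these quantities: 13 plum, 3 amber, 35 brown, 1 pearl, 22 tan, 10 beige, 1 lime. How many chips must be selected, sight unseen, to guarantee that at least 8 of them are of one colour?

An adversary could hand out at most 7 chips per colour (amber, pearl, lime run out sooner): 7 + 3 + 7 + 1 + 7 + 7 + 1 = 33 chips and still no colour has 8.
By pigeonhole, one more chip lands in a colour already at 7, so 34 draws are enough and 33 are not.

34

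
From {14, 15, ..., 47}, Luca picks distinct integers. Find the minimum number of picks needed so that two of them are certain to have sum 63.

19

A set avoiding the sum 63 can contain at most one of each pair {x, 63−x}, plus the 2 elements whose complement lies outside the range.
The integers 14, …, 31 (18 of them) are such a set: any two sum to at least 14+15 = 29 and at most 30+31 = 61 < 63.
Pigeonhole: any 19th integer completes one of the 16 pairs, so 19 choices force a sum of 63.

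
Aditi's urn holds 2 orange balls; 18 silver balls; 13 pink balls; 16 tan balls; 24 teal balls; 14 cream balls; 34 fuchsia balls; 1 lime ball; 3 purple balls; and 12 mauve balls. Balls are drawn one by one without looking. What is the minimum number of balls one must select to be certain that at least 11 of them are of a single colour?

An adversary could hand out at most 10 balls per colour (orange, lime, purple run out sooner): 2 + 10 + 10 + 10 + 10 + 10 + 10 + 1 + 3 + 10 = 76 balls and still no colour has 11.
Pigeonhole: one more ball lands in a colour already at 10, so 77 draws are enough and 76 are not.

77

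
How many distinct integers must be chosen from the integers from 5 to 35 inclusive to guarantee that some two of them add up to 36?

Two chosen integers sum to 36 exactly when both halves of some pair {x, 36−x} with 5 ≤ x ≤ 36−x ≤ 31 are chosen — 13 such pairs.
The remaining 5 elements (those with no distinct partner in range) can never complete a 36-sum, so the worst case takes all of them and one from each pair: 5 + 13 = 18.
The 19th integer has to be the second member of some pair, so 18 + 1 = 19.

19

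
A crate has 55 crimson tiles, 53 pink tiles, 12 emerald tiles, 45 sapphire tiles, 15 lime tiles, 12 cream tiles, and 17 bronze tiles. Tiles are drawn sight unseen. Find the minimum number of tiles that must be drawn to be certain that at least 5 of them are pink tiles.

In the worst case for collecting pink tiles, every non-pink tile comes out first.
There are 55 + 12 + 45 + 15 + 12 + 17 = 156 non-pink tiles altogether.
After those, each further tile must be pink, so 156 + 5 = 161 draws guarantee 5 pink tiles.

161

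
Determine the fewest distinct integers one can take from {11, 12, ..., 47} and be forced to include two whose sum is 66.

Group the elements by complementary pair {x, 66−x}: {19,47}, {20,46}, {21,45}, …, giving 14 two-element pairs, the single value 33 (it cannot pair with itself since the integers are distinct), and 8 integers whose partner 66−x falls outside [11,47].
By pigeonhole, treating each of those 23 groups as a pigeonhole, one can pick one integer per group — 23 integers — with no two summing to 66.
The 24th integer lands in an occupied pair, forcing a sum of 66.

24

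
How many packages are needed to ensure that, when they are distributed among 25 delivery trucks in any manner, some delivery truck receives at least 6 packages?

126

With 125 packages one could put exactly 5 in each of the 25 delivery trucks, and no delivery truck would reach 6.
Pigeonhole: one more package must land in a delivery truck that already has 5, giving it 6.
So 25 × 5 + 1 = 126 packages are required.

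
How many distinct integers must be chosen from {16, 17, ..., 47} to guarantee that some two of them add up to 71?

A set avoiding the sum 71 can contain at most one of each pair {x, 71−x}, plus the 8 elements whose complement lies outside the range.
The integers 16, …, 35 (20 of them) are such a set: any two sum to at least 16+17 = 33 and at most 34+35 = 69 < 71.
Any 21st integer completes one of the 12 pairs, so 21 choices force a sum of 71.

21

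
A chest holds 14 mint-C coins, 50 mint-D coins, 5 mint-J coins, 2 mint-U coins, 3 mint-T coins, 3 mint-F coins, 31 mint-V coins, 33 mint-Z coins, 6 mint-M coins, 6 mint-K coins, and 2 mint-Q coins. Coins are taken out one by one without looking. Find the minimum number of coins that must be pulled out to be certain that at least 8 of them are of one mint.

An adversary could hand out at most 7 coins per mint (7 mints run out sooner): 7 + 7 + 5 + 2 + 3 + 3 + 7 + 7 + 6 + 6 + 2 = 55 coins and still no mint has 8.
By pigeonhole, one more coin lands in a mint already at 7, so 56 draws are enough and 55 are not.

56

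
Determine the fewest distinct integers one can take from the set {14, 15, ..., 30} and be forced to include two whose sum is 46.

Group the elements by complementary pair {x, 46−x}: {16,30}, {17,29}, {18,28}, …, giving 7 two-element pairs, the single value 23 (it cannot pair with itself since the integers are distinct), and 2 integers whose partner 46−x falls outside [14,30].
By pigeonhole, treating each of those 10 groups as a pigeonhole, one can pick one integer per group — 10 integers — with no two summing to 46.
The 11th integer lands in an occupied pair, forcing a sum of 46.

11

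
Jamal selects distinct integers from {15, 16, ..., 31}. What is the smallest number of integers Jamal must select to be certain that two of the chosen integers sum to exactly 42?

Two chosen integers sum to 42 exactly when both halves of some pair {x, 42−x} with 15 ≤ x ≤ 42−x ≤ 27 are chosen — 6 such pairs.
The remaining 5 elements (those with no distinct partner in range) can never complete a 42-sum, so the worst case takes all of them and one from each pair: 5 + 6 = 11.
The 12th integer has to be the second member of some pair, so 11 + 1 = 12.

12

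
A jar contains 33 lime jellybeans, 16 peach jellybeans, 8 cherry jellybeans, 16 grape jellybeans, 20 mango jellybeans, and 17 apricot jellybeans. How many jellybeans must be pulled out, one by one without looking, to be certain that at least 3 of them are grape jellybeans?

In the worst case for collecting grape jellybeans, every non-grape jellybean comes out first.
There are 33 + 16 + 8 + 20 + 17 = 94 non-grape jellybeans altogether.
After those, each further jellybean must be grape, so 94 + 3 = 97 draws guarantee 3 grape jellybeans.

97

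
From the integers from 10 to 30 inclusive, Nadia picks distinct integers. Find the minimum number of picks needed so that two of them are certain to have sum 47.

15

A set avoiding the sum 47 can contain at most one of each pair {x, 47−x}, plus the 7 elements whose complement lies outside the range.
The integers 10, …, 23 (14 of them) are such a set: any two sum to at least 10+11 = 21 and at most 22+23 = 45 < 47.
By pigeonhole, any 15th integer completes one of the 7 pairs, so 15 choices force a sum of 47.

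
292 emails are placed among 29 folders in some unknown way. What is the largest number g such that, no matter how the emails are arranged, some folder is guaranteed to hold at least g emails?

The 29 folders are the holes and the 292 emails are the pigeons.
If every folder held at most 10 emails, the total would be at most 29 × 10 = 290, which is less than 292.
So some folder holds at least ⌈292/29⌉ = 11 emails.

11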